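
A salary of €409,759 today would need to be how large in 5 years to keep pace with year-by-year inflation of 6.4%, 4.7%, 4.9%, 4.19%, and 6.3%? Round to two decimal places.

Cumulative price-level factor: 1.064 × 1.047 × 1.049 × 1.0419 × 1.063 ≈ 1.2942646823.
The nominal amount required is €409,759 scaled up by that factor.

€530,336.60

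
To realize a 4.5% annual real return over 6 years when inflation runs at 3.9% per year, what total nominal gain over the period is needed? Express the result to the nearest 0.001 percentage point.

Required annual nominal rate: (1+4.5%)(1+3.9%) − 1 = 8.5755%.
Cumulative over 6 years: (1 + 0.085755)^6 − 1 ≈ 0.63829.

63.829%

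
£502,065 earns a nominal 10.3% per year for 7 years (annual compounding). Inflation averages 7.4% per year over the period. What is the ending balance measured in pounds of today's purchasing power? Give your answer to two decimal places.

Nominal value at maturity: £502,065 × (1 + 10.3%)^7 ≈ £997,214.38.
Price-level factor over 7 years: (1 + 7.4%)^7 ≈ 1.6482761309.
The maturity value deflated by that factor is the answer in today's purchasing power.

£605,004.44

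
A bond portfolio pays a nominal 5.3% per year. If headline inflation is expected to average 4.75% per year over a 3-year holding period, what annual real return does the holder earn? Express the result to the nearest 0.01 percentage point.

With constant rates the annual real return is the same each year: (1+5.3%)/(1+4.75%) − 1 = 0.00525.

0.53%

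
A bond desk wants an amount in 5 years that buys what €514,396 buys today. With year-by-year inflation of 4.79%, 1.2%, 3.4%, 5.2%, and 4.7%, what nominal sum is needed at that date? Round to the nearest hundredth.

Cumulative price-level factor: 1.0479 × 1.012 × 1.034 × 1.052 × 1.047 ≈ 1.2077674282.
The nominal amount required is €514,396 scaled up by that factor.

€621,270.73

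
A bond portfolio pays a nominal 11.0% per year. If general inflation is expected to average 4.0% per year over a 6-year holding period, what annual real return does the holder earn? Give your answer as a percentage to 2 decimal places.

With constant rates the annual real return is the same each year: (1+11.0%)/(1+4.0%) − 1 = 0.06731.

6.73%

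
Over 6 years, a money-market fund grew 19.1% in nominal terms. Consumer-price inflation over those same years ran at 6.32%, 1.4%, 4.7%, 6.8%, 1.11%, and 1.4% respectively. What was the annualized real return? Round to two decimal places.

Cumulative inflation factor: 1.0632 × 1.014 × 1.047 × 1.068 × 1.0111 × 1.014 ≈ 1.23596.
Nominal growth factor: 1.19100. Real growth factor = 1.19100 / 1.23596 ≈ 0.96363.
Annualized: 0.96363^(1/6) − 1 ≈ -0.00616.

-0.62%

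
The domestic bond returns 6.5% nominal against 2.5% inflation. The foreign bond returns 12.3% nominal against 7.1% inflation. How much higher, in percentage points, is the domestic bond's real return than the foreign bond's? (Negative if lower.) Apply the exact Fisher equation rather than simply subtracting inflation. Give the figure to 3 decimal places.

-0.953

The domestic bond real return: 1.065/1.025 − 1 = 3.9024%.
The foreign bond real return: 1.123/1.071 − 1 = 4.8553%.
Difference: 3.9024 − 4.8553 = -0.9529 pp.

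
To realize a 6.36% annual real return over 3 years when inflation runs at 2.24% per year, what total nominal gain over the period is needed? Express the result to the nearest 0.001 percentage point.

28.587%

Required annual nominal rate: (1+6.36%)(1+2.24%) − 1 = 8.742464%.
Cumulative over 3 years: (1 + 0.08742464)^3 − 1 ≈ 0.28587.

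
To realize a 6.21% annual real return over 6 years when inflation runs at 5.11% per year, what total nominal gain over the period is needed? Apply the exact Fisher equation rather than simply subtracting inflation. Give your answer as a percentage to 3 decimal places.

93.578%

Required annual nominal rate: (1+6.21%)(1+5.11%) − 1 = 11.637331%.
Cumulative over 6 years: (1 + 0.11637331)^6 − 1 ≈ 0.93578.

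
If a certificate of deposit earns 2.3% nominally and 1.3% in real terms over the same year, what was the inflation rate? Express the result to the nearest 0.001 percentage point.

0.987%

From (1+r_nom) = (1+r_real)(1+π), we get 1+π = (1 + 2.3%)/(1 + 1.3%) = 1.023/1.013 ≈ 1.00987.
So π ≈ 0.9872%.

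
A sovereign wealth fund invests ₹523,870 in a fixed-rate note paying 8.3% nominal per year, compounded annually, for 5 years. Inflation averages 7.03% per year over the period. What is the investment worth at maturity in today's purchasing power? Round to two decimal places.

₹555,697.17

Nominal value at maturity: ₹523,870 × (1 + 8.3%)^5 ≈ ₹780,487.25.
Price-level factor over 5 years: (1 + 7.03%)^5 ≈ 1.4045190276.
Dividing the nominal maturity value by the price-level factor gives the value in today's money.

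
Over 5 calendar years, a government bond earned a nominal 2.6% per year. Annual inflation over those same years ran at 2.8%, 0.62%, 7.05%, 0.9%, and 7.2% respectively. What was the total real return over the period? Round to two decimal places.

Cumulative inflation factor: 1.028 × 1.0062 × 1.0705 × 1.009 × 1.072 ≈ 1.19771.
Nominal growth factor: 1.13694. Real growth factor = 1.13694 / 1.19771 ≈ 0.94926.
Total real return ≈ -5.0737%.

-5.07%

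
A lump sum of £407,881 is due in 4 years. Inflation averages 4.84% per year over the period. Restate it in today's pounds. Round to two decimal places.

£337,617.87

Price-level factor over 4 years: (1 + 4.84%)^4 ≈ 1.2081143672.
Purchasing power today: £407,881 divided by that factor.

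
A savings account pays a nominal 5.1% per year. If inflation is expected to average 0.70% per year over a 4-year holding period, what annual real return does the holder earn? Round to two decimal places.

4.37%

With constant rates the annual real return is the same each year: (1+5.1%)/(1+0.70%) − 1 = 0.04369.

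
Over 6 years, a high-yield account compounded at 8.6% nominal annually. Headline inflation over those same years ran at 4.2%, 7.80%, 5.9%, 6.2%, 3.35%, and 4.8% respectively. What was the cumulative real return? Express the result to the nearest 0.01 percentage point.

19.89%

Cumulative inflation factor: 1.042 × 1.0780 × 1.059 × 1.062 × 1.0335 × 1.048 ≈ 1.36829.
Nominal growth factor: 1.64051. Real growth factor = 1.64051 / 1.36829 ≈ 1.19895.
Total real return ≈ 19.8948%.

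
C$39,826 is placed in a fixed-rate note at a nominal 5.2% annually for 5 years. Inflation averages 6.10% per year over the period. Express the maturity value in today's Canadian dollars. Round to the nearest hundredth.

Nominal value at maturity: C$39,826 × (1 + 5.2%)^5 ≈ C$51,315.12.
Price-level factor over 5 years: (1 + 6.10%)^5 ≈ 1.3445498838.
Dividing the nominal maturity value by the price-level factor gives the value in today's money.

C$38,165.28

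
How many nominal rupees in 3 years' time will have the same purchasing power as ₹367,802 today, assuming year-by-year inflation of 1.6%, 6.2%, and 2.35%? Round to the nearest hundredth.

₹406,181.52

Cumulative price-level factor: 1.016 × 1.062 × 1.0235 = 1.104348312.
The nominal amount required is ₹367,802 scaled up by that factor.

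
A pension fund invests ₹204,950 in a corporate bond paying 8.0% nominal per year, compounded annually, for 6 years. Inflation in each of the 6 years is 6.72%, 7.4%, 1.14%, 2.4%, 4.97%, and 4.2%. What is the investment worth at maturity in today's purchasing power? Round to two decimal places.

₹250,486.62

Nominal value at maturity: ₹204,950 × (1 + 8.0%)^6 ≈ ₹325,229.89.
Price-level factor over 6 years: 1.0672 × 1.074 × 1.0114 × 1.024 × 1.0497 × 1.042 ≈ 1.2983922664.
Dividing the nominal maturity value by the price-level factor gives the value in today's money.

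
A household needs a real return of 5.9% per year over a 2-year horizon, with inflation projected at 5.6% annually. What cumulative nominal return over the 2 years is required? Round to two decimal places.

25.06%

Required annual nominal rate: (1+5.9%)(1+5.6%) − 1 = 11.8304%.
Cumulative over 2 years: (1 + 0.118304)^2 − 1 ≈ 0.25060.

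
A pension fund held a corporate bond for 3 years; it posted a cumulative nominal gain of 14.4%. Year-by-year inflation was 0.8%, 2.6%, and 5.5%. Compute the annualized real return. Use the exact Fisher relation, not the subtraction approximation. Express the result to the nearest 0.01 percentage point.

Cumulative inflation factor: 1.008 × 1.026 × 1.055 ≈ 1.09109.
Nominal growth factor: 1.14400. Real growth factor = 1.14400 / 1.09109 ≈ 1.04849.
Annualized: 1.04849^(1/3) − 1 ≈ 0.01591.

1.59%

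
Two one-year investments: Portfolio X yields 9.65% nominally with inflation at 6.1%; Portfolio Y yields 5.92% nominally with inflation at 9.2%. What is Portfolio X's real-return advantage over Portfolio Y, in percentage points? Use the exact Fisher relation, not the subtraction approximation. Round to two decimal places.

Portfolio X real return: 1.0965/1.061 − 1 = 3.346%.
Portfolio Y real return: 1.0592/1.092 − 1 = -3.004%.
Difference: 3.346 − (-3.004) = 6.350 pp.

6.35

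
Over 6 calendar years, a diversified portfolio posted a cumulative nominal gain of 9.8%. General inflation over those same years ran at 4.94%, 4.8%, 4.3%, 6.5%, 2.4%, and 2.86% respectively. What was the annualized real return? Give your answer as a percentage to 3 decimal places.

-2.609%

Cumulative inflation factor: 1.0494 × 1.048 × 1.043 × 1.065 × 1.024 × 1.0286 ≈ 1.28672.
Nominal growth factor: 1.09800. Real growth factor = 1.09800 / 1.28672 ≈ 0.85334.
Annualized: 0.85334^(1/6) − 1 ≈ -0.02609.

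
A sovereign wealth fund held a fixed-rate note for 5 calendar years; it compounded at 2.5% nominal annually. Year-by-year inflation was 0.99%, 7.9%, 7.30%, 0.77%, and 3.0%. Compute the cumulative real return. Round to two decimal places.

Cumulative inflation factor: 1.0099 × 1.079 × 1.0730 × 1.0077 × 1.030 ≈ 1.21358.
Nominal growth factor: 1.13141. Real growth factor = 1.13141 / 1.21358 ≈ 0.93229.
Total real return ≈ -6.7709%.

-6.77%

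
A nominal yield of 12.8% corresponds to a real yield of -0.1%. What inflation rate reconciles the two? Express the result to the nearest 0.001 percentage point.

12.913%

From (1+r_nom) = (1+r_real)(1+π), we get 1+π = (1 + 12.8%)/(1 − 0.1%) = 1.128/0.999 ≈ 1.12913.
So π ≈ 12.9129%.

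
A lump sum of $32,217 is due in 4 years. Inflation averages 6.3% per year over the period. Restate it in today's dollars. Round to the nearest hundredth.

Price-level factor over 4 years: (1 + 6.3%)^4 ≈ 1.2768299410.
Purchasing power today: $32,217 divided by that factor.

$25,232.02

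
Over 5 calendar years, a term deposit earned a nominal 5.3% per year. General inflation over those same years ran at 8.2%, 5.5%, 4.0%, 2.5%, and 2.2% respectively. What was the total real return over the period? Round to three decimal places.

Cumulative inflation factor: 1.082 × 1.055 × 1.040 × 1.025 × 1.022 ≈ 1.24362.
Nominal growth factor: 1.29462. Real growth factor = 1.29462 / 1.24362 ≈ 1.04101.
Total real return ≈ 4.1008%.

4.101%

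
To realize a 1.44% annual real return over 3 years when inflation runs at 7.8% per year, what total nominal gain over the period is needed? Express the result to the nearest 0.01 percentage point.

Required annual nominal rate: (1+1.44%)(1+7.8%) − 1 = 9.35232%.
Cumulative over 3 years: (1 + 0.0935232)^3 − 1 ≈ 0.30763.

30.76%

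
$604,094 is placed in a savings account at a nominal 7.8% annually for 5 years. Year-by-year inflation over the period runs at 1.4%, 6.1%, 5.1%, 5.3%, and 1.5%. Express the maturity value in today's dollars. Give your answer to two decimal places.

Nominal value at maturity: $604,094 × (1 + 7.8%)^5 ≈ $879,424.03.
Price-level factor over 5 years: 1.014 × 1.061 × 1.051 × 1.053 × 1.015 ≈ 1.2085106121.
Dividing the nominal maturity value by the price-level factor gives the value in today's money.

$727,692.43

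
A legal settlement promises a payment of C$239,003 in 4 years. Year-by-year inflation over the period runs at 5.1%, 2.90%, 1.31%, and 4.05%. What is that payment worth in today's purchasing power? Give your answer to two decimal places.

Price-level factor over 4 years: 1.051 × 1.0290 × 1.0131 × 1.0405 ≈ 1.1400200531.
Purchasing power today: C$239,003 divided by that factor.

C$209,648.07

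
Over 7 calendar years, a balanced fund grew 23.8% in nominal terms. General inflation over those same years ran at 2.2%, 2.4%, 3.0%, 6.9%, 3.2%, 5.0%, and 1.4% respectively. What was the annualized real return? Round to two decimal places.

Cumulative inflation factor: 1.022 × 1.024 × 1.030 × 1.069 × 1.032 × 1.050 × 1.014 ≈ 1.26611.
Nominal growth factor: 1.23800. Real growth factor = 1.23800 / 1.26611 ≈ 0.97780.
Annualized: 0.97780^(1/7) − 1 ≈ -0.00320.

-0.32%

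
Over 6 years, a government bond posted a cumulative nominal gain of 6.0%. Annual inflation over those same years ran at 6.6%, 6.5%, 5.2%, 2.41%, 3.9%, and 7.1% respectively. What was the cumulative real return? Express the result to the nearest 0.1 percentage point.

Cumulative inflation factor: 1.066 × 1.065 × 1.052 × 1.0241 × 1.039 × 1.071 ≈ 1.36104.
Nominal growth factor: 1.06000. Real growth factor = 1.06000 / 1.36104 ≈ 0.77882.
Total real return ≈ -22.1182%.

-22.1%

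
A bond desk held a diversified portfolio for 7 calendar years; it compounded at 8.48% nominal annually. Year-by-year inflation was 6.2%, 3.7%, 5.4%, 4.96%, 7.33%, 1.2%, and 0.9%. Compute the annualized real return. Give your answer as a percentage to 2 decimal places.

4.09%

Cumulative inflation factor: 1.062 × 1.037 × 1.054 × 1.0496 × 1.0733 × 1.012 × 1.009 ≈ 1.33524.
Nominal growth factor: 1.76786. Real growth factor = 1.76786 / 1.33524 ≈ 1.32400.
Annualized: 1.32400^(1/7) − 1 ≈ 0.04091.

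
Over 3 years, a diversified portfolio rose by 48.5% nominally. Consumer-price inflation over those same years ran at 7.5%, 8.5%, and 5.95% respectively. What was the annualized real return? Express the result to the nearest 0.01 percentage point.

6.32%

Cumulative inflation factor: 1.075 × 1.085 × 1.0595 ≈ 1.23577.
Nominal growth factor: 1.48500. Real growth factor = 1.48500 / 1.23577 ≈ 1.20168.
Annualized: 1.20168^(1/3) − 1 ≈ 0.06315.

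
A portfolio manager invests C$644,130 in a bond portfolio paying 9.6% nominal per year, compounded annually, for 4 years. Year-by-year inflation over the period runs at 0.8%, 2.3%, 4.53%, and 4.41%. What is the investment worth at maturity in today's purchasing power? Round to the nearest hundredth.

C$825,841.17

Nominal value at maturity: C$644,130 × (1 + 9.6%)^4 ≈ C$929,427.98.
Price-level factor over 4 years: 1.008 × 1.023 × 1.0453 × 1.0441 ≈ 1.1254318768.
Dividing the nominal maturity value by the price-level factor gives the value in today's money.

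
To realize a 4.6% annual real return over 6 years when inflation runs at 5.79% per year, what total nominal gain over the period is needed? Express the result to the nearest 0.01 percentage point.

83.59%

Required annual nominal rate: (1+4.6%)(1+5.79%) − 1 = 10.65634%.
Cumulative over 6 years: (1 + 0.1065634)^6 − 1 ≈ 0.83594.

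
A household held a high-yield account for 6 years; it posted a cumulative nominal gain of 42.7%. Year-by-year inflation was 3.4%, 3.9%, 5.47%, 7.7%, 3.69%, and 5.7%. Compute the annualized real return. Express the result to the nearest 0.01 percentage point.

Cumulative inflation factor: 1.034 × 1.039 × 1.0547 × 1.077 × 1.0369 × 1.057 ≈ 1.33750.
Nominal growth factor: 1.42700. Real growth factor = 1.42700 / 1.33750 ≈ 1.06692.
Annualized: 1.06692^(1/6) − 1 ≈ 0.01085.

1.09%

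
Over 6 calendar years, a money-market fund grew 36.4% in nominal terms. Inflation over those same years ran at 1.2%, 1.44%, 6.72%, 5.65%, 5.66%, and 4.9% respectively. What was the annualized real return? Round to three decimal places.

1.027%

Cumulative inflation factor: 1.012 × 1.0144 × 1.0672 × 1.0565 × 1.0566 × 1.049 ≈ 1.28290.
Nominal growth factor: 1.36400. Real growth factor = 1.36400 / 1.28290 ≈ 1.06322.
Annualized: 1.06322^(1/6) − 1 ≈ 0.01027.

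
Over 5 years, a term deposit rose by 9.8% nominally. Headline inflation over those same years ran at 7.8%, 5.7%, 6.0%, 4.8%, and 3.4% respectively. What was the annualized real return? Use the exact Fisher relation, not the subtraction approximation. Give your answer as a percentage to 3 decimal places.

Cumulative inflation factor: 1.078 × 1.057 × 1.060 × 1.048 × 1.034 ≈ 1.30882.
Nominal growth factor: 1.09800. Real growth factor = 1.09800 / 1.30882 ≈ 0.83892.
Annualized: 0.83892^(1/5) − 1 ≈ -0.03452.

-3.452%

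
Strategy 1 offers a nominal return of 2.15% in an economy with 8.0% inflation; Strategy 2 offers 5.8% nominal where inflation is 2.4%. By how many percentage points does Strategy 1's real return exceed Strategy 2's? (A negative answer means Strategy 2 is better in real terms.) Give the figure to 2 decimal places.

-8.74

Strategy 1 real return: 1.0215/1.080 − 1 = -5.417%.
Strategy 2 real return: 1.058/1.024 − 1 = 3.320%.
Difference: -5.417 − 3.320 = -8.737 pp.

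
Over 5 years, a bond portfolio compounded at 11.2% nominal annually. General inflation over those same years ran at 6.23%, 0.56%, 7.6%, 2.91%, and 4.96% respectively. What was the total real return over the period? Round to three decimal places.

Cumulative inflation factor: 1.0623 × 1.0056 × 1.076 × 1.0291 × 1.0496 ≈ 1.24156.
Nominal growth factor: 1.70029. Real growth factor = 1.70029 / 1.24156 ≈ 1.36949.
Total real return ≈ 36.9487%.

36.949%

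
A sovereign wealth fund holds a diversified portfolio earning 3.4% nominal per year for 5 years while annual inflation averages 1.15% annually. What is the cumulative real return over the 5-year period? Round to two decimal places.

11.63%

The annual real rate is (1+3.4%)/(1+1.15%) − 1 = 2.2244%.
Compounded over 5 years: (1 + 0.022244)^5 − 1 ≈ 0.11628.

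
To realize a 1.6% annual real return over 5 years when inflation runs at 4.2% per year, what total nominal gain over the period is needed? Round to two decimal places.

32.99%

Required annual nominal rate: (1+1.6%)(1+4.2%) − 1 = 5.8672%.
Cumulative over 5 years: (1 + 0.058672)^5 − 1 ≈ 0.32986.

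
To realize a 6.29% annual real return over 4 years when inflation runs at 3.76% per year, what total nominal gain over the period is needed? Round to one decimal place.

47.9%

Required annual nominal rate: (1+6.29%)(1+3.76%) − 1 = 10.286504%.
Cumulative over 4 years: (1 + 0.10286504)^4 − 1 ≈ 0.47941.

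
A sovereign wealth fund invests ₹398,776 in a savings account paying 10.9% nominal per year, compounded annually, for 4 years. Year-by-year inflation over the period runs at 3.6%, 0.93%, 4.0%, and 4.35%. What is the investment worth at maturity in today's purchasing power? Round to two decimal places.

₹531,556.43

Nominal value at maturity: ₹398,776 × (1 + 10.9%)^4 ≈ ₹603,191.48.
Price-level factor over 4 years: 1.036 × 1.0093 × 1.040 × 1.0435 ≈ 1.1347647104.
The maturity value deflated by that factor is the answer in today's purchasing power.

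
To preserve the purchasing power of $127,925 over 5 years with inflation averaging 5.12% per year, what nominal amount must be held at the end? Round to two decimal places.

Cumulative price-level factor: (1+5.12%)^5 ≈ 1.2835912889.
Multiplying $127,925 by the price-level factor gives the future nominal sum.

$164,203.42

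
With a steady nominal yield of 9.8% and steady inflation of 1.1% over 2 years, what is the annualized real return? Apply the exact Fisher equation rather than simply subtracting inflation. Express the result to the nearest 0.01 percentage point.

8.61%

With constant rates the annual real return is the same each year: (1+9.8%)/(1+1.1%) − 1 = 0.08605.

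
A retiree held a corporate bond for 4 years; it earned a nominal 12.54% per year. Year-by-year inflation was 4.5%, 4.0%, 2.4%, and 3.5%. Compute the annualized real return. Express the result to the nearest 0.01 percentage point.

Cumulative inflation factor: 1.045 × 1.040 × 1.024 × 1.035 ≈ 1.15183.
Nominal growth factor: 1.60409. Real growth factor = 1.60409 / 1.15183 ≈ 1.39264.
Annualized: 1.39264^(1/4) − 1 ≈ 0.08632.

8.63%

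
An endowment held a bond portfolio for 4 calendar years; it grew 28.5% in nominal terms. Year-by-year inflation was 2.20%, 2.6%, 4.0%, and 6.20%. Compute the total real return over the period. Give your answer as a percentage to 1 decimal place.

Cumulative inflation factor: 1.0220 × 1.026 × 1.040 × 1.0620 ≈ 1.15813.
Nominal growth factor: 1.28500. Real growth factor = 1.28500 / 1.15813 ≈ 1.10955.
Total real return ≈ 10.9550%.

11.0%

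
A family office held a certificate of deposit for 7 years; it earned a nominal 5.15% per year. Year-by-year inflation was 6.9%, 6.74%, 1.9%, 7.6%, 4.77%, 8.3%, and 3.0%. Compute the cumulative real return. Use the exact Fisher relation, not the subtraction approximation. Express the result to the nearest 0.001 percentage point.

-2.799%

Cumulative inflation factor: 1.069 × 1.0674 × 1.019 × 1.076 × 1.0477 × 1.083 × 1.030 ≈ 1.46216.
Nominal growth factor: 1.42123. Real growth factor = 1.42123 / 1.46216 ≈ 0.97201.
Total real return ≈ -2.7990%.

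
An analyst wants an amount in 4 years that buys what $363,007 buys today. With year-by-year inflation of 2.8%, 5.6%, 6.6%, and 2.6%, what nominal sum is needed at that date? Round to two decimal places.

Cumulative price-level factor: 1.028 × 1.056 × 1.066 × 1.026 ≈ 1.1873030907.
Multiplying $363,007 by the price-level factor gives the future nominal sum.

$430,999.33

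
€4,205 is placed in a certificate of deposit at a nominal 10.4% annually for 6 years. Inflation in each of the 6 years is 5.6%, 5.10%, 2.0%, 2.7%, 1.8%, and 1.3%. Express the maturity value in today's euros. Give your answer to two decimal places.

€6,350.18

Nominal value at maturity: €4,205 × (1 + 10.4%)^6 ≈ €7,613.43.
Price-level factor over 6 years: 1.056 × 1.0510 × 1.020 × 1.027 × 1.018 × 1.013 ≈ 1.1989317822.
The maturity value deflated by that factor is the answer in today's purchasing power.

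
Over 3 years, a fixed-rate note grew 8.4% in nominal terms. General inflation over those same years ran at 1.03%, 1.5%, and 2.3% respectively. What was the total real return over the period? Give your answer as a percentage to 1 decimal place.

Cumulative inflation factor: 1.0103 × 1.015 × 1.023 ≈ 1.04904.
Nominal growth factor: 1.08400. Real growth factor = 1.08400 / 1.04904 ≈ 1.03333.
Total real return ≈ 3.3326%.

3.3%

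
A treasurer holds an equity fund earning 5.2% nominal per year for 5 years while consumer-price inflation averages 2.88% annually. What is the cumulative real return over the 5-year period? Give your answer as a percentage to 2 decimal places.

The annual real rate is (1+5.2%)/(1+2.88%) − 1 = 2.2551%.
Compounded over 5 years: (1 + 0.022551)^5 − 1 ≈ 0.11795.

11.80%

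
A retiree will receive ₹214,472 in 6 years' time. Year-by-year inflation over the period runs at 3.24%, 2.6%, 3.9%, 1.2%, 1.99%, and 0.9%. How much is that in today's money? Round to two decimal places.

Price-level factor over 6 years: 1.0324 × 1.026 × 1.039 × 1.012 × 1.0199 × 1.009 ≈ 1.1461466114.
Purchasing power today: ₹214,472 divided by that factor.

₹187,124.40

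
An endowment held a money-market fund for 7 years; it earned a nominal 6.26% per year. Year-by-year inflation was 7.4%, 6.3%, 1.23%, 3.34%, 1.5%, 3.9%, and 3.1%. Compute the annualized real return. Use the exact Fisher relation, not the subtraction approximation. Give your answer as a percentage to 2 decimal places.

2.37%

Cumulative inflation factor: 1.074 × 1.063 × 1.0123 × 1.0334 × 1.015 × 1.039 × 1.031 ≈ 1.29854.
Nominal growth factor: 1.52964. Real growth factor = 1.52964 / 1.29854 ≈ 1.17797.
Annualized: 1.17797^(1/7) − 1 ≈ 0.02367.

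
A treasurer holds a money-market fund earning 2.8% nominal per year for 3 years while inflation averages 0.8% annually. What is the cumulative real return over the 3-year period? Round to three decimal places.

The annual real rate is (1+2.8%)/(1+0.8%) − 1 = 1.9841%.
Compounded over 3 years: (1 + 0.019841)^3 − 1 ≈ 0.06071.

6.071%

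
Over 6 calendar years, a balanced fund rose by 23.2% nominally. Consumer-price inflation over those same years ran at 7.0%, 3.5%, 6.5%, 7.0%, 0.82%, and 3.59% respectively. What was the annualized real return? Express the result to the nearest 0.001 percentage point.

-1.119%

Cumulative inflation factor: 1.070 × 1.035 × 1.065 × 1.070 × 1.0082 × 1.0359 ≈ 1.31802.
Nominal growth factor: 1.23200. Real growth factor = 1.23200 / 1.31802 ≈ 0.93474.
Annualized: 0.93474^(1/6) − 1 ≈ -0.01119.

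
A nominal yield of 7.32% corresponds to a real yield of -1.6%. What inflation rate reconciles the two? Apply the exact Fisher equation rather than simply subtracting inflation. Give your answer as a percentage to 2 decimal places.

9.07%

From (1+r_nom) = (1+r_real)(1+π), we get 1+π = (1 + 7.32%)/(1 − 1.6%) = 1.0732/0.984 ≈ 1.09065.
So π ≈ 9.0650%.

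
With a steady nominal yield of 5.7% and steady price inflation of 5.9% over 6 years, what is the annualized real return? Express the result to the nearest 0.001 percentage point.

With constant rates the annual real return is the same each year: (1+5.7%)/(1+5.9%) − 1 = -0.00189.

-0.189%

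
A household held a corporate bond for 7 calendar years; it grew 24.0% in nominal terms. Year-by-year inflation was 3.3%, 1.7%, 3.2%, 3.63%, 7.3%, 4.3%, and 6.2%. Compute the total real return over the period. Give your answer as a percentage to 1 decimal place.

-7.1%

Cumulative inflation factor: 1.033 × 1.017 × 1.032 × 1.0363 × 1.073 × 1.043 × 1.062 ≈ 1.33535.
Nominal growth factor: 1.24000. Real growth factor = 1.24000 / 1.33535 ≈ 0.92860.
Total real return ≈ -7.1404%.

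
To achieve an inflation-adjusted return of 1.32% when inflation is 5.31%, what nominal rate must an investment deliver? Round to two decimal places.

6.70%

By the Fisher equation, 1 + r_nom = (1 + 1.32%)(1 + 5.31%) = 1.0132 × 1.0531 = 1.06700092.
So r_nom = 6.700092%.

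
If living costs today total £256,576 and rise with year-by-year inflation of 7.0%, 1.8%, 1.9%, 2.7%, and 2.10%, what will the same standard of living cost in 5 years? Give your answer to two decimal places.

£298,619.36

Cumulative price-level factor: 1.070 × 1.018 × 1.019 × 1.027 × 1.0210 ≈ 1.1638631701.
The nominal amount required is £256,576 scaled up by that factor.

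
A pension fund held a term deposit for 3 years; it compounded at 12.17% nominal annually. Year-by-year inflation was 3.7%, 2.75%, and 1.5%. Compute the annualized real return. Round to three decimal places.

Cumulative inflation factor: 1.037 × 1.0275 × 1.015 ≈ 1.08150.
Nominal growth factor: 1.41134. Real growth factor = 1.41134 / 1.08150 ≈ 1.30498.
Annualized: 1.30498^(1/3) − 1 ≈ 0.09278.

9.278%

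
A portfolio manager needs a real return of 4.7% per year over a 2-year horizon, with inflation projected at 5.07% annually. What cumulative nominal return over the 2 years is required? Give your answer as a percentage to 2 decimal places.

Required annual nominal rate: (1+4.7%)(1+5.07%) − 1 = 10.00829%.
Cumulative over 2 years: (1 + 0.1000829)^2 − 1 ≈ 0.21018.

21.02%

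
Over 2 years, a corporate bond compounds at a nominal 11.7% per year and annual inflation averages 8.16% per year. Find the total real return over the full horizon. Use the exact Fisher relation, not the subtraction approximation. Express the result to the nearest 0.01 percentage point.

6.65%

The annual real rate is (1+11.7%)/(1+8.16%) − 1 = 3.2729%.
Compounded over 2 years: (1 + 0.032729)^2 − 1 ≈ 0.06653.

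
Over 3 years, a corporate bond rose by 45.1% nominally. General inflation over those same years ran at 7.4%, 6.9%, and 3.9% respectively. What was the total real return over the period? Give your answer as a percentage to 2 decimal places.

21.64%

Cumulative inflation factor: 1.074 × 1.069 × 1.039 ≈ 1.19288.
Nominal growth factor: 1.45100. Real growth factor = 1.45100 / 1.19288 ≈ 1.21638.
Total real return ≈ 21.6382%.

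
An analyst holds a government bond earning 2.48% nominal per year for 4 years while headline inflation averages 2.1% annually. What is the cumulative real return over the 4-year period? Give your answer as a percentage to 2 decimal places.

The annual real rate is (1+2.48%)/(1+2.1%) − 1 = 0.3722%.
Compounded over 4 years: (1 + 0.003722)^4 − 1 ≈ 0.01497.

1.50%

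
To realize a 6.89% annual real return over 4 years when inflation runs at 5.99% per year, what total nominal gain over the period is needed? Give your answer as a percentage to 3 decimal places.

Required annual nominal rate: (1+6.89%)(1+5.99%) − 1 = 13.292711%.
Cumulative over 4 years: (1 + 0.13292711)^4 − 1 ≈ 0.64743.

64.743%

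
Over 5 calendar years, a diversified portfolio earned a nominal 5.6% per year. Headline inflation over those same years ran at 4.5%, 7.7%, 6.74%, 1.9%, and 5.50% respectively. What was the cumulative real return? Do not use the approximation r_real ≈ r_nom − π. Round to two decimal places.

1.68%

Cumulative inflation factor: 1.045 × 1.077 × 1.0674 × 1.019 × 1.0550 ≈ 1.29147.
Nominal growth factor: 1.31317. Real growth factor = 1.31317 / 1.29147 ≈ 1.01680.
Total real return ≈ 1.6796%.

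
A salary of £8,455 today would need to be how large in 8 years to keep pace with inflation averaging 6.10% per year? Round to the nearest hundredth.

£13,578.03

Cumulative price-level factor: (1+6.10%)^8 ≈ 1.6059169102.
The nominal amount required is £8,455 scaled up by that factor.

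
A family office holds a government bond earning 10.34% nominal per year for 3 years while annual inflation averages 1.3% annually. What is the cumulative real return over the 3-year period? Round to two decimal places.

29.23%

The annual real rate is (1+10.34%)/(1+1.3%) − 1 = 8.9240%.
Compounded over 3 years: (1 + 0.089240)^3 − 1 ≈ 0.29232.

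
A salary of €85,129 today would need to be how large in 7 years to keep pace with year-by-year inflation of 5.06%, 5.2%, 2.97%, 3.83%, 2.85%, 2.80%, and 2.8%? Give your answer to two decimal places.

€109,333.88

Cumulative price-level factor: 1.0506 × 1.052 × 1.0297 × 1.0383 × 1.0285 × 1.0280 × 1.028 ≈ 1.2843317781.
The nominal amount required is €85,129 scaled up by that factor.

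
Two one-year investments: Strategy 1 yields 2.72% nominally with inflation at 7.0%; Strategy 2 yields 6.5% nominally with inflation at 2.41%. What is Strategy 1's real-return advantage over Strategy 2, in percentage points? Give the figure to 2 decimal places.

Strategy 1 real return: 1.0272/1.070 − 1 = -4.000%.
Strategy 2 real return: 1.065/1.0241 − 1 = 3.994%.
Difference: -4.000 − 3.994 = -7.994 pp.

-7.99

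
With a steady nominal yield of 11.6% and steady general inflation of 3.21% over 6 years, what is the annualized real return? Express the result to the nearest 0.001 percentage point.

8.129%

With constant rates the annual real return is the same each year: (1+11.6%)/(1+3.21%) − 1 = 0.08129.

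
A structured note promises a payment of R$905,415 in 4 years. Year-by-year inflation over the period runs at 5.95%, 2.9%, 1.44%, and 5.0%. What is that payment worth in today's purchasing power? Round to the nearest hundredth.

R$779,709.47

Price-level factor over 4 years: 1.0595 × 1.029 × 1.0144 × 1.050 ≈ 1.1612209846.
Purchasing power today: R$905,415 divided by that factor.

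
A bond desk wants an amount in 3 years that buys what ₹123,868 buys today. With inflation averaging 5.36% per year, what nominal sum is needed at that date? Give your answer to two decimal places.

₹144,872.65

Cumulative price-level factor: (1+5.36%)^3 ≈ 1.1695728707.
The nominal amount required is ₹123,868 scaled up by that factor.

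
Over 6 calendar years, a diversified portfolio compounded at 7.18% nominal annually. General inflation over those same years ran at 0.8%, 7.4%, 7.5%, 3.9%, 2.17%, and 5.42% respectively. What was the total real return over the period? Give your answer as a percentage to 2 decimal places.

Cumulative inflation factor: 1.008 × 1.074 × 1.075 × 1.039 × 1.0217 × 1.0542 ≈ 1.30237.
Nominal growth factor: 1.51594. Real growth factor = 1.51594 / 1.30237 ≈ 1.16398.
Total real return ≈ 16.3985%.

16.40%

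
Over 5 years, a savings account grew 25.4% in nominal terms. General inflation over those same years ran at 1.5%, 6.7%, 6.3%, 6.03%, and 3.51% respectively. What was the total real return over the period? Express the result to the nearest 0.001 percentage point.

Cumulative inflation factor: 1.015 × 1.067 × 1.063 × 1.0603 × 1.0351 ≈ 1.26350.
Nominal growth factor: 1.25400. Real growth factor = 1.25400 / 1.26350 ≈ 0.99248.
Total real return ≈ -0.7518%.

-0.752%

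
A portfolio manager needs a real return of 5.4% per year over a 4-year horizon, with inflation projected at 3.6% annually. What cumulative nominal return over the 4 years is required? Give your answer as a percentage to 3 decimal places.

42.168%

Required annual nominal rate: (1+5.4%)(1+3.6%) − 1 = 9.1944%.
Cumulative over 4 years: (1 + 0.091944)^4 − 1 ≈ 0.42168.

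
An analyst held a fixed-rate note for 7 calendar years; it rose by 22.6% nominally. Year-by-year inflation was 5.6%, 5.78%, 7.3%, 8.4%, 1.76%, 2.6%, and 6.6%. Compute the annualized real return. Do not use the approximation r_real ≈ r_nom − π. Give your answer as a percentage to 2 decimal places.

-2.33%

Cumulative inflation factor: 1.056 × 1.0578 × 1.073 × 1.084 × 1.0176 × 1.026 × 1.066 ≈ 1.44603.
Nominal growth factor: 1.22600. Real growth factor = 1.22600 / 1.44603 ≈ 0.84784.
Annualized: 0.84784^(1/7) − 1 ≈ -0.02331.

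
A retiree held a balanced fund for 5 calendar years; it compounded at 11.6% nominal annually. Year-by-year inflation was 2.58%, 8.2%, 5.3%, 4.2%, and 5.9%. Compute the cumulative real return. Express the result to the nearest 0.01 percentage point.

34.23%

Cumulative inflation factor: 1.0258 × 1.082 × 1.053 × 1.042 × 1.059 ≈ 1.28968.
Nominal growth factor: 1.73110. Real growth factor = 1.73110 / 1.28968 ≈ 1.34227.
Total real return ≈ 34.2267%.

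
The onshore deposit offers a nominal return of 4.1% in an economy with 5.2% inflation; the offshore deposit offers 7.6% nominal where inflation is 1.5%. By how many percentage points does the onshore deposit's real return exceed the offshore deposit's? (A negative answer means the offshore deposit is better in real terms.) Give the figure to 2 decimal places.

-7.06

The onshore deposit real return: 1.041/1.052 − 1 = -1.046%.
The offshore deposit real return: 1.076/1.015 − 1 = 6.010%.
Difference: -1.046 − 6.010 = -7.056 pp.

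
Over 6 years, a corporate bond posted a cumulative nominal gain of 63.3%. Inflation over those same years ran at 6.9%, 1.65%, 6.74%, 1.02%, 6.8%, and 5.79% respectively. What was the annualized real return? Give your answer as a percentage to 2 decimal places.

3.56%

Cumulative inflation factor: 1.069 × 1.0165 × 1.0674 × 1.0102 × 1.068 × 1.0579 ≈ 1.32384.
Nominal growth factor: 1.63300. Real growth factor = 1.63300 / 1.32384 ≈ 1.23353.
Annualized: 1.23353^(1/6) − 1 ≈ 0.03560.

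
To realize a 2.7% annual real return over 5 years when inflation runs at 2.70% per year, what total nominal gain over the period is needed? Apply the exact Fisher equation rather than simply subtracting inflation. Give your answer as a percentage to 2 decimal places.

30.53%

Required annual nominal rate: (1+2.7%)(1+2.70%) − 1 = 5.4729%.
Cumulative over 5 years: (1 + 0.054729)^5 − 1 ≈ 0.30528.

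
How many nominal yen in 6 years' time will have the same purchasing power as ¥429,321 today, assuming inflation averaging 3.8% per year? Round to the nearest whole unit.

Cumulative price-level factor: (1+3.8%)^6 ≈ 1.2507891955.
Multiplying ¥429,321 by the price-level factor gives the future nominal sum.

¥536,990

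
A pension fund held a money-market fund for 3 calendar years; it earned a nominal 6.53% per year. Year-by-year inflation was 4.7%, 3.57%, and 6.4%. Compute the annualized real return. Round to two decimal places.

1.57%

Cumulative inflation factor: 1.047 × 1.0357 × 1.064 ≈ 1.15378.
Nominal growth factor: 1.20897. Real growth factor = 1.20897 / 1.15378 ≈ 1.04784.
Annualized: 1.04784^(1/3) − 1 ≈ 0.01570.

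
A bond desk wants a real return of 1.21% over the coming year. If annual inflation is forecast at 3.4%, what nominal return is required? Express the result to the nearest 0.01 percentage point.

By the Fisher equation, 1 + r_nom = (1 + 1.21%)(1 + 3.4%) = 1.0121 × 1.034 = 1.0465114.
So r_nom = 4.65114%.

4.65%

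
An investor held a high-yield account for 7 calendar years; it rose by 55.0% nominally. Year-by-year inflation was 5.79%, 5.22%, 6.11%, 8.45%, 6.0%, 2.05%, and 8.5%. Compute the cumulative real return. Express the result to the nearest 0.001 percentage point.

3.099%

Cumulative inflation factor: 1.0579 × 1.0522 × 1.0611 × 1.0845 × 1.060 × 1.0205 × 1.085 ≈ 1.50341.
Nominal growth factor: 1.55000. Real growth factor = 1.55000 / 1.50341 ≈ 1.03099.
Total real return ≈ 3.0990%.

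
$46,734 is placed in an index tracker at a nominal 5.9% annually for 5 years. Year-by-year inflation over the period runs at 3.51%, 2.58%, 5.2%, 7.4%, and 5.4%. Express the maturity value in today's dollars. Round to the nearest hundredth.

Nominal value at maturity: $46,734 × (1 + 5.9%)^5 ≈ $62,246.19.
Price-level factor over 5 years: 1.0351 × 1.0258 × 1.052 × 1.074 × 1.054 ≈ 1.2644615721.
Dividing the nominal maturity value by the price-level factor gives the value in today's money.

$49,227.43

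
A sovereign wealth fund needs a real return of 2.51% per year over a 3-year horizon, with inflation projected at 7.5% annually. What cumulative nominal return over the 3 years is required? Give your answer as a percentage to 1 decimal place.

Required annual nominal rate: (1+2.51%)(1+7.5%) − 1 = 10.19825%.
Cumulative over 3 years: (1 + 0.1019825)^3 − 1 ≈ 0.33821.

33.8%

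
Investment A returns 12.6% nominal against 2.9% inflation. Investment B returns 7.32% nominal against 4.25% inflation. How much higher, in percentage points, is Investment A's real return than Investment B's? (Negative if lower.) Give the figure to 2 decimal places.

Investment A real return: 1.126/1.029 − 1 = 9.427%.
Investment B real return: 1.0732/1.0425 − 1 = 2.945%.
Difference: 9.427 − 2.945 = 6.482 pp.

6.48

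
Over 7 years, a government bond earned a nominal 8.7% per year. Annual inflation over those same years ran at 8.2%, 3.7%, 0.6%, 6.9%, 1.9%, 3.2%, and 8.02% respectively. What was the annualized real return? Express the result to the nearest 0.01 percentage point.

Cumulative inflation factor: 1.082 × 1.037 × 1.006 × 1.069 × 1.019 × 1.032 × 1.0802 ≈ 1.37069.
Nominal growth factor: 1.79311. Real growth factor = 1.79311 / 1.37069 ≈ 1.30818.
Annualized: 1.30818^(1/7) − 1 ≈ 0.03912.

3.91%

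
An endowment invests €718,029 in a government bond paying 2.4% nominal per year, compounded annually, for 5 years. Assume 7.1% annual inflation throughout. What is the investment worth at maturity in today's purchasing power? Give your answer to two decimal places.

Nominal value at maturity: €718,029 × (1 + 2.4%)^5 ≈ €808,428.78.
Price-level factor over 5 years: (1 + 7.1%)^5 ≈ 1.4091179726.
Dividing the nominal maturity value by the price-level factor gives the value in today's money.

€573,712.63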